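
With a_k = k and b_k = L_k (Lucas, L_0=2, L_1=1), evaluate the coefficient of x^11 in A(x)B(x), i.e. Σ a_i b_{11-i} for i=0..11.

828

Write out a_i and b_{11-i} for i = 0,…,11 and sum the products.
Σ = 0·199 + 1·123 + 2·76 + 3·47 + 4·29 + 5·18 + 6·11 + 7·7 + 8·4 + 9·3 + 10·1 + 11·2 = 828.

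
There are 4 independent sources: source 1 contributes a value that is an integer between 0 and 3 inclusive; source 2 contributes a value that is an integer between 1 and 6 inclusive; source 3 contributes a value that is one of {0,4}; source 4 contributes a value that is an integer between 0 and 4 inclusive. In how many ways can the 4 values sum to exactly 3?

The generating function for the choices is (1 + z + z² + z³)·(z + z² + z³ + z⁴ + z⁵ + z⁶)·(1 + z⁴)·(1 + z + z² + z³ + z⁴); the count is [z³].
(1 + z + z² + z³) has coefficients 1,1,1,1 for degrees 0…3.
(z + z² + z³ + z⁴ + z⁵ + z⁶) has coefficients 0,1,1,1 for degrees 0…3.
Multiplying by (1 + z⁴) gives running coefficients 0,1,1,1 for degrees 0…3.
Finally multiplying by (1 + z + z² + z³ + z⁴), the product of all factors after the first has coefficients 0,1,2,3 for degrees 0…3.
[z³] = 1·3 + 1·2 + 1·1 + 1·0 = 6.

6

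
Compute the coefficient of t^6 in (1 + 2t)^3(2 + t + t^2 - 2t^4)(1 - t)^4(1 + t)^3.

(1 + 2t)^3 has coefficients 1,6,12,8 for degrees 0…3.
(2 + t + t^2 - 2t^4) has coefficients 2,1,1,0,-2,0,0 for degrees 0…6.
Multiplying by (1 - t)^4 gives running coefficients 2,-7,9,-6,2,5,-11 for degrees 0…6.
Finally multiplying by (1 + t)^3, the product of all factors after the first has coefficients 2,-1,-6,2,4,2,4 for degrees 0…6.
[t^6] = 1·4 + 6·2 + 12·4 + 8·2 = 80.

80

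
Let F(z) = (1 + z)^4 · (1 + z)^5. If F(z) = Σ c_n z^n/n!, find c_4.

The EGF product rule gives c_4 = Σ_{k_1+k_2=4} C(4; k_1,k_2) · ∏ g_i(k_i), where (1+z)^4 gives the falling factorial (4)_k; (1+z)^5 gives the falling factorial (5)_k.
g_1(k) for k = 0…4: 1, 4, 12, 24, 24.
g_2(k) for k = 0…4: 1, 5, 20, 60, 120.
c_4 = Σ_k C(4,k)·g_1(k)·g_2(4−k) = 1·1·120 + 4·4·60 + 6·12·20 + 4·24·5 + 1·24·1 = 120 + 960 + 1440 + 480 + 24 = 3024.

3024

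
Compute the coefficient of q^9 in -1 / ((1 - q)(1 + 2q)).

341

Partial fractions give a closed form: a_n = (-1/3)·1^n + (-2/3)·(-2)^n.
At n = 9: a_9 = 341.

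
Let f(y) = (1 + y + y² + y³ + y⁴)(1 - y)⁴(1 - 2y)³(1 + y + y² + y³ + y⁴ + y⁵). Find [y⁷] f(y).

(1 + y + y² + y³ + y⁴) has coefficients 1,1,1,1,1 for degrees 0…4.
(1 - y)⁴ has coefficients 1,-4,6,-4,1,0,0,0 for degrees 0…7.
Multiplying by (1 - 2y)³ gives running coefficients 1,-10,42,-96,129,-102,44,-8 for degrees 0…7.
Finally multiplying by (1 + y + y² + y³ + y⁴ + y⁵), the product of all factors after the first has coefficients 1,-9,33,-63,66,-36,7,9 for degrees 0…7.
[y⁷] = 1·9 + 1·7 + 1·(-36) + 1·66 + 1·(-63) = -17.

-17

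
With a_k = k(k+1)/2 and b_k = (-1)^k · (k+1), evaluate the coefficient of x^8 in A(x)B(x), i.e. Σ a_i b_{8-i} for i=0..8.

10

This is [x^8] in the product of the two ordinary generating functions.
Σ = 0·9 + 1·(-8) + 3·7 + 6·(-6) + 10·5 + 15·(-4) + 21·3 + 28·(-2) + 36·1 = 10.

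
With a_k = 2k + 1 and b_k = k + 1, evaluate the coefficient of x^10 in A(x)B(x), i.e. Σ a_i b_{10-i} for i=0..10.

506

This is [x^10] in the product of the two ordinary generating functions.
Σ = 1·11 + 3·10 + 5·9 + 7·8 + 9·7 + 11·6 + 13·5 + 15·4 + 17·3 + 19·2 + 21·1 = 506.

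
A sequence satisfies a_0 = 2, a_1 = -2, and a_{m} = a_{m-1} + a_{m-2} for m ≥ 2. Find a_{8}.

-16

The ordinary generating function has denominator 1 - t - t^2.
Iterating the recurrence: a_0,…,a_{8} = 2, -2, 0, -2, -2, -4, -6, -10, -16.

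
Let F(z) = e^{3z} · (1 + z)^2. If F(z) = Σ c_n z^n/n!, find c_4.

The EGF product rule gives c_4 = Σ_{k_1+k_2=4} C(4; k_1,k_2) · ∏ g_i(k_i), where e^{3z} gives (3)^k; (1+z)^2 gives the falling factorial (2)_k.
g_1(k) for k = 0…4: 1, 3, 9, 27, 81.
g_2(k) for k = 0…4: 1, 2, 2, 0, 0.
c_4 = Σ_k C(4,k)·g_1(k)·g_2(4−k) = 6·9·2 + 4·27·2 + 1·81·1 = 108 + 216 + 81 = 405.

405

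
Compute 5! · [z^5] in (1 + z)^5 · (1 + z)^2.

2520

The EGF product rule gives c_5 = Σ_{k_1+k_2=5} C(5; k_1,k_2) · ∏ g_i(k_i), where (1+z)^5 gives the falling factorial (5)_k; (1+z)^2 gives the falling factorial (2)_k.
g_1(k) for k = 0…5: 1, 5, 20, 60, 120, 120.
g_2(k) for k = 0…5: 1, 2, 2, 0, 0, 0.
c_5 = Σ_k C(5,k)·g_1(k)·g_2(5−k) = 10·60·2 + 5·120·2 + 1·120·1 = 1200 + 1200 + 120 = 2520.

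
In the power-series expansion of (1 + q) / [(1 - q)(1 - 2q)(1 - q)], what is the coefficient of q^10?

6119

The denominator gives the recurrence a_n = 4a_(n−1) − 5a_(n−2) + 2a_(n−3) for n ≥ 3; the numerator fixes a_0 = 1, a_1 = 5, a_2 = 15.
Iterating: 1, 5, 15, 37, 83, 177, 367, 749, 1515, 3049, 6119, so a_10 = 6119.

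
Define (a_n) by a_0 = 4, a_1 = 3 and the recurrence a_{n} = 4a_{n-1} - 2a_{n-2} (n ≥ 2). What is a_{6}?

The ordinary generating function has denominator 1 - 4t + 2t^2.
Iterating the recurrence: a_0,…,a_{6} = 4, 3, 4, 10, 32, 108, 368.

368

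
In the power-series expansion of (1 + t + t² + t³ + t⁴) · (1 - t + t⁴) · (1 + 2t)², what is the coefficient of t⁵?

4

(1 + t + t² + t³ + t⁴) has coefficients 1,1,1,1,1 for degrees 0…4.
(1 - t + t⁴) has coefficients 1,-1,0,0,1,0 for degrees 0…5.
Finally multiplying by (1 + 2t)², the product of all factors after the first has coefficients 1,3,0,-4,1,4 for degrees 0…5.
[t⁵] = 1·4 + 1·1 + 1·(-4) + 1·0 + 1·3 = 4.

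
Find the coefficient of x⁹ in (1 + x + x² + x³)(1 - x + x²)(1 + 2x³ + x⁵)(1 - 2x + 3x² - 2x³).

-7

(1 + x + x² + x³) has coefficients 1,1,1,1 for degrees 0…3.
(1 - x + x²) has coefficients 1,-1,1,0,0,0,0,0,0,0 for degrees 0…9.
Multiplying by (1 + 2x³ + x⁵) gives running coefficients 1,-1,1,2,-2,3,-1,1,0,0 for degrees 0…9.
Finally multiplying by (1 - 2x + 3x² - 2x³), the product of all factors after the first has coefficients 1,-3,6,-5,-1,11,-17,16,-11,5 for degrees 0…9.
[x⁹] = 1·5 + 1·(-11) + 1·16 + 1·(-17) = -7.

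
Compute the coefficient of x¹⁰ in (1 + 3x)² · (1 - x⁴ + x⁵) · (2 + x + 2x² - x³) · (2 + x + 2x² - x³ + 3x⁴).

-26

(1 + 3x)² has coefficients 1,6,9 for degrees 0…2.
(1 - x⁴ + x⁵) has coefficients 1,0,0,0,-1,1,0,0,0,0,0 for degrees 0…10.
Multiplying by (2 + x + 2x² - x³) gives running coefficients 2,1,2,-1,-2,1,-1,3,-1,0,0 for degrees 0…10.
Finally multiplying by (2 + x + 2x² - x³ + 3x⁴), the product of all factors after the first has coefficients 4,4,9,0,4,-1,2,6,-8,9,-8 for degrees 0…10.
[x¹⁰] = 1·(-8) + 6·9 + 9·(-8) = -26.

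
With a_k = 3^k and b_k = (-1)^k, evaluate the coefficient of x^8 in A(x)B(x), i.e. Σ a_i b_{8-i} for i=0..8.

Write out a_i and b_{8-i} for i = 0,…,8 and sum the products.
Σ = 1·1 + 3·(-1) + 9·1 + 27·(-1) + 81·1 + 243·(-1) + 729·1 + 2187·(-1) + 6561·1 = 4921.

4921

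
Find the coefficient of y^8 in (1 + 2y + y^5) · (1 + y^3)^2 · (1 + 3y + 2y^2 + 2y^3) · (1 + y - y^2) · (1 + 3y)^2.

(1 + 2y + y^5) has coefficients 1,2,0,0,0,1 for degrees 0…5.
(1 + y^3)^2 has coefficients 1,0,0,2,0,0,1,0,0 for degrees 0…8.
Multiplying by (1 + 3y + 2y^2 + 2y^3) gives running coefficients 1,3,2,4,6,4,5,3,2 for degrees 0…8.
Multiplying by (1 + y - y^2) gives running coefficients 1,4,4,3,8,6,3,4,0 for degrees 0…8.
Finally multiplying by (1 + 3y)^2, the product of all factors after the first has coefficients 1,10,37,63,62,81,111,76,51 for degrees 0…8.
[y^8] = 1·51 + 2·76 + 1·63 = 266.

266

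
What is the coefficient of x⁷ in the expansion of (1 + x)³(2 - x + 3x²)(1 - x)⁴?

-6

(1 + x)³ has coefficients 1,3,3,1 for degrees 0…3.
(2 - x + 3x²) has coefficients 2,-1,3,0,0,0,0,0 for degrees 0…7.
Finally multiplying by (1 - x)⁴, the product of all factors after the first has coefficients 2,-9,19,-26,24,-13,3,0 for degrees 0…7.
[x⁷] = 1·0 + 3·3 + 3·(-13) + 1·24 = -6.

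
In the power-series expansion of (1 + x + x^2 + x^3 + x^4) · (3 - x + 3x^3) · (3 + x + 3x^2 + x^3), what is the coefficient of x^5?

(1 + x + x^2 + x^3 + x^4) has coefficients 1,1,1,1,1 for degrees 0…4.
(3 - x + 3x^3) has coefficients 3,-1,0,3,0,0 for degrees 0…5.
Finally multiplying by (3 + x + 3x^2 + x^3), the product of all factors after the first has coefficients 9,0,8,9,2,9 for degrees 0…5.
[x^5] = 1·9 + 1·2 + 1·9 + 1·8 + 1·0 = 28.

28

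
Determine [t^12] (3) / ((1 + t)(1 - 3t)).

Partial fractions give a closed form: a_n = (3/4)·(-1)^n + (9/4)·3^n.
At n = 12: a_12 = 1195743.

1195743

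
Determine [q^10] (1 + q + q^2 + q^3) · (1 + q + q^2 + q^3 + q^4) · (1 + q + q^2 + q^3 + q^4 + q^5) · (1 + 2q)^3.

370

(1 + q + q^2 + q^3) has coefficients 1,1,1,1 for degrees 0…3.
(1 + q + q^2 + q^3 + q^4) has coefficients 1,1,1,1,1,0,0,0,0,0,0 for degrees 0…10.
Multiplying by (1 + q + q^2 + q^3 + q^4 + q^5) gives running coefficients 1,2,3,4,5,5,4,3,2,1,0 for degrees 0…10.
Finally multiplying by (1 + 2q)^3, the product of all factors after the first has coefficients 1,8,27,54,81,107,126,127,108,81,54 for degrees 0…10.
[q^10] = 1·54 + 1·81 + 1·108 + 1·127 = 370.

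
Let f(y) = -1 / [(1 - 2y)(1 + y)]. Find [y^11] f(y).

-1365

The denominator gives the recurrence a_n = a_(n−1) + 2a_(n−2) for n ≥ 2; the numerator fixes a_0 = -1, a_1 = -1.
Iterating: -1, -1, -3, -5, -11, -21, -43, -85, -171, -341, -683, -1365, so a_11 = -1365.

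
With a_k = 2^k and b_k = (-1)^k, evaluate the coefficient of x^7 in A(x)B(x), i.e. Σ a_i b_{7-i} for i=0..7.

85

This is [x^7] in the product of the two ordinary generating functions.
Σ = 1·(-1) + 2·1 + 4·(-1) + 8·1 + 16·(-1) + 32·1 + 64·(-1) + 128·1 = 85.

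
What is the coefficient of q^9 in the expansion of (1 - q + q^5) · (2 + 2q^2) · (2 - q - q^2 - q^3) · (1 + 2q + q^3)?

-10

(1 - q + q^5) has coefficients 1,-1,0,0,0,1 for degrees 0…5.
(2 + 2q^2) has coefficients 2,0,2,0,0,0,0,0,0,0 for degrees 0…9.
Multiplying by (2 - q - q^2 - q^3) gives running coefficients 4,-2,2,-4,-2,-2,0,0,0,0 for degrees 0…9.
Finally multiplying by (1 + 2q + q^3), the product of all factors after the first has coefficients 4,6,-2,4,-12,-4,-8,-2,-2,0 for degrees 0…9.
[q^9] = 1·0 − 1·(-2) + 1·(-12) = -10.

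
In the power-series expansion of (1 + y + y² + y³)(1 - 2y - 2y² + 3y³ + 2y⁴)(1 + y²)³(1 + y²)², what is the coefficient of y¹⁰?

(1 + y + y² + y³) has coefficients 1,1,1,1 for degrees 0…3.
(1 - 2y - 2y² + 3y³ + 2y⁴) has coefficients 1,-2,-2,3,2,0,0,0,0,0,0 for degrees 0…10.
Multiplying by (1 + y²)³ gives running coefficients 1,-2,1,-3,-1,3,1,7,4,3,2 for degrees 0…10.
Finally multiplying by (1 + y²)², the product of all factors after the first has coefficients 1,-2,3,-7,2,-5,0,10,5,20,11 for degrees 0…10.
[y¹⁰] = 1·11 + 1·20 + 1·5 + 1·10 = 46.

46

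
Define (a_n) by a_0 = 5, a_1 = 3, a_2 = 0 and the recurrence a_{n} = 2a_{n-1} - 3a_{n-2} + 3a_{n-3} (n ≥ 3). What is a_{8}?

The ordinary generating function has denominator 1 - 2t + 3t^2 - 3t^3.
Iterating the recurrence: a_0,…,a_{8} = 5, 3, 0, 6, 21, 24, 3, -3, 57.

57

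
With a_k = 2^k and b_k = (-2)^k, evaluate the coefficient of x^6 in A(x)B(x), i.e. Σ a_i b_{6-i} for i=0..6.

64

The convolution is the t^6 coefficient of A(t)B(t).
Σ = 1·64 + 2·(-32) + 4·16 + 8·(-8) + 16·4 + 32·(-2) + 64·1 = 64.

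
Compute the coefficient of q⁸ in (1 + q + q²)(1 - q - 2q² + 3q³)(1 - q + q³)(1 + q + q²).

1

(1 + q + q²) has coefficients 1,1,1 for degrees 0…2.
(1 - q - 2q² + 3q³) has coefficients 1,-1,-2,3,0,0,0,0,0 for degrees 0…8.
Multiplying by (1 - q + q³) gives running coefficients 1,-2,-1,6,-4,-2,3,0,0 for degrees 0…8.
Finally multiplying by (1 + q + q²), the product of all factors after the first has coefficients 1,-1,-2,3,1,0,-3,1,3 for degrees 0…8.
[q⁸] = 1·3 + 1·1 + 1·(-3) = 1.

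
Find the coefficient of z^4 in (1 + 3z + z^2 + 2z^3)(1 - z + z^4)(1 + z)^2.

(1 + 3z + z^2 + 2z^3) has coefficients 1,3,1,2 for degrees 0…3.
(1 - z + z^4) has coefficients 1,-1,0,0,1 for degrees 0…4.
Finally multiplying by (1 + z)^2, the product of all factors after the first has coefficients 1,1,-1,-1,1 for degrees 0…4.
[z^4] = 1·1 + 3·(-1) + 1·(-1) + 2·1 = -1.

-1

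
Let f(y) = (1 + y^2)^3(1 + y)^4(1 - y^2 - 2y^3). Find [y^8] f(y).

(1 + y^2)^3 has coefficients 1,0,3,0,3,0,1 for degrees 0…6.
(1 + y)^4 has coefficients 1,4,6,4,1,0,0,0,0 for degrees 0…8.
Finally multiplying by (1 - y^2 - 2y^3), the product of all factors after the first has coefficients 1,4,5,-2,-13,-16,-9,-2,0 for degrees 0…8.
[y^8] = 1·0 + 3·(-9) + 3·(-13) + 1·5 = -61.

-61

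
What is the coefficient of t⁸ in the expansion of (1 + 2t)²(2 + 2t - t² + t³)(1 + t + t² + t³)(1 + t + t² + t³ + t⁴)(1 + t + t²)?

292

(1 + 2t)² has coefficients 1,4,4 for degrees 0…2.
(2 + 2t - t² + t³) has coefficients 2,2,-1,1,0,0,0,0,0 for degrees 0…8.
Multiplying by (1 + t + t² + t³) gives running coefficients 2,4,3,4,2,0,1,0,0 for degrees 0…8.
Multiplying by (1 + t + t² + t³ + t⁴) gives running coefficients 2,6,9,13,15,13,10,7,3 for degrees 0…8.
Finally multiplying by (1 + t + t²), the product of all factors after the first has coefficients 2,8,17,28,37,41,38,30,20 for degrees 0…8.
[t⁸] = 1·20 + 4·30 + 4·38 = 292.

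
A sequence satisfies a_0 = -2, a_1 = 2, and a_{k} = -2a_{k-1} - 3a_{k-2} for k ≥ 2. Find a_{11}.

The ordinary generating function has denominator 1 + 2z + 3z^2.
Iterating the recurrence: a_0,…,a_{11} = -2, 2, 2, -10, 14, 2, -46, 86, -34, -190, 482, -394.

-394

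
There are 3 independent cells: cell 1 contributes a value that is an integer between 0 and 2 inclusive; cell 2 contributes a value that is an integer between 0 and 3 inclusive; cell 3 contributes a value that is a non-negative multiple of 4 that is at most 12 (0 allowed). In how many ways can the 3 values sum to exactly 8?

3

The generating function for the choices is (1 + t + t²)·(1 + t + t² + t³)·(1 + t⁴ + t⁸ + t¹²); the count is [t⁸].
(1 + t + t²) has coefficients 1,1,1 for degrees 0…2.
(1 + t + t² + t³) has coefficients 1,1,1,1,0,0,0,0,0 for degrees 0…8.
Finally multiplying by (1 + t⁴ + t⁸ + t¹²), the product of all factors after the first has coefficients 1,1,1,1,1,1,1,1,1 for degrees 0…8.
[t⁸] = 1·1 + 1·1 + 1·1 = 3.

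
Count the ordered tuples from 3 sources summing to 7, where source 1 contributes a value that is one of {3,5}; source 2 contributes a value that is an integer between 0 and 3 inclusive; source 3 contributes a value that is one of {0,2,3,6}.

The generating function for the choices is (z^3 + z^5)·(1 + z + z^2 + z^3)·(1 + z^2 + z^3 + z^6); the count is [z^7].
(z^3 + z^5) has coefficients 0,0,0,1,0,1 for degrees 0…5.
(1 + z + z^2 + z^3) has coefficients 1,1,1,1,0,0,0,0 for degrees 0…7.
Finally multiplying by (1 + z^2 + z^3 + z^6), the product of all factors after the first has coefficients 1,1,2,3,2,2,2,1 for degrees 0…7.
[z^7] = 1·2 + 1·2 = 4.

4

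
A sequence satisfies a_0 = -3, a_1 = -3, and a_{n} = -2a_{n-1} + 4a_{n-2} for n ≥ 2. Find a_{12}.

-208896

The ordinary generating function has denominator 1 + 2t - 4t^2.
Iterating the recurrence: a_0,…,a_{12} = -3, -3, -6, 0, -24, 48, -192, 576, -1920, 6144, -19968, 64512, -208896.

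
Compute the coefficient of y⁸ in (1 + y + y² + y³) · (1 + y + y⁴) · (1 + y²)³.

(1 + y + y² + y³) has coefficients 1,1,1,1 for degrees 0…3.
(1 + y + y⁴) has coefficients 1,1,0,0,1,0,0,0,0 for degrees 0…8.
Finally multiplying by (1 + y²)³, the product of all factors after the first has coefficients 1,1,3,3,4,3,4,1,3 for degrees 0…8.
[y⁸] = 1·3 + 1·1 + 1·4 + 1·3 = 11.

11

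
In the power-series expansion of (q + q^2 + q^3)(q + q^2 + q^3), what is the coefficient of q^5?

(q + q^2 + q^3) has coefficients 0,1,1,1 for degrees 0…3.
(q + q^2 + q^3) has coefficients 0,1,1,1,0,0 for degrees 0…5.
[q^5] = 1·0 + 1·1 + 1·1 = 2.

2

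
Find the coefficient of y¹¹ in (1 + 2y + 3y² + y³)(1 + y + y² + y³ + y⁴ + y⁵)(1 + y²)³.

19

(1 + 2y + 3y² + y³) has coefficients 1,2,3,1 for degrees 0…3.
(1 + y + y² + y³ + y⁴ + y⁵) has coefficients 1,1,1,1,1,1,0,0,0,0,0,0 for degrees 0…11.
Finally multiplying by (1 + y²)³, the product of all factors after the first has coefficients 1,1,4,4,7,7,7,7,4,4,1,1 for degrees 0…11.
[y¹¹] = 1·1 + 2·1 + 3·4 + 1·4 = 19.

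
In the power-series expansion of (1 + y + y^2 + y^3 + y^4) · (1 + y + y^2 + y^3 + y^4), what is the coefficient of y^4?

(1 + y + y^2 + y^3 + y^4) has coefficients 1,1,1,1,1 for degrees 0…4.
(1 + y + y^2 + y^3 + y^4) has coefficients 1,1,1,1,1 for degrees 0…4.
[y^4] = 1·1 + 1·1 + 1·1 + 1·1 + 1·1 = 5.

5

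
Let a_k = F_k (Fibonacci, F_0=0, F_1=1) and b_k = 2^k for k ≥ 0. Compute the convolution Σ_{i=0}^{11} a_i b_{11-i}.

This is [x^11] in the product of the two ordinary generating functions.
Σ = 0·2048 + 1·1024 + 1·512 + 2·256 + 3·128 + 5·64 + 8·32 + 13·16 + 21·8 + 34·4 + 55·2 + 89·1 = 3719.

3719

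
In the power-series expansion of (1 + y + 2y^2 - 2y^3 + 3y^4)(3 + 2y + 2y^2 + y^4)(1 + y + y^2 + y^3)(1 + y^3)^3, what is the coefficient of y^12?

(1 + y + 2y^2 - 2y^3 + 3y^4) has coefficients 1,1,2,-2,3 for degrees 0…4.
(3 + 2y + 2y^2 + y^4) has coefficients 3,2,2,0,1,0,0,0,0,0,0,0,0 for degrees 0…12.
Multiplying by (1 + y + y^2 + y^3) gives running coefficients 3,5,7,7,5,3,1,1,0,0,0,0,0 for degrees 0…12.
Finally multiplying by (1 + y^3)^3, the product of all factors after the first has coefficients 3,5,7,16,20,24,31,31,30,27,23,16,10 for degrees 0…12.
[y^12] = 1·10 + 1·16 + 2·23 − 2·27 + 3·30 = 108.

108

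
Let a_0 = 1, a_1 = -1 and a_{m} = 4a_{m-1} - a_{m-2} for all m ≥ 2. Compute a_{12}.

The ordinary generating function has denominator 1 - 4t + t^2.
Iterating the recurrence: a_0,…,a_{12} = 1, -1, -5, -19, -71, -265, -989, -3691, -13775, -51409, -191861, -716035, -2672279.

-2672279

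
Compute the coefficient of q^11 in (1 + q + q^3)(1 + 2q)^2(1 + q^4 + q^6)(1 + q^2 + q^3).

(1 + q + q^3) has coefficients 1,1,0,1 for degrees 0…3.
(1 + 2q)^2 has coefficients 1,4,4,0,0,0,0,0,0,0,0,0 for degrees 0…11.
Multiplying by (1 + q^4 + q^6) gives running coefficients 1,4,4,0,1,4,5,4,4,0,0,0 for degrees 0…11.
Finally multiplying by (1 + q^2 + q^3), the product of all factors after the first has coefficients 1,4,5,5,9,8,6,9,13,9,8,4 for degrees 0…11.
[q^11] = 1·4 + 1·8 + 1·13 = 25.

25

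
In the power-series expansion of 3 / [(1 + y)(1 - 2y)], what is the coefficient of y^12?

Partial fractions give a closed form: a_n = (1)·(-1)^n + (2)·2^n.
At n = 12: a_12 = 8193.

8193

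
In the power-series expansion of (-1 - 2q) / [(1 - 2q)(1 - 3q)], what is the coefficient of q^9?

Partial fractions give a closed form: a_n = (4)·2^n + (-5)·3^n.
At n = 9: a_9 = -96367.

-96367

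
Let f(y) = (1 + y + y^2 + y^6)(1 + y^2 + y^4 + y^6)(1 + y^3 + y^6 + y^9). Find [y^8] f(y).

5

(1 + y + y^2 + y^6) has coefficients 1,1,1,0,0,0,1 for degrees 0…6.
(1 + y^2 + y^4 + y^6) has coefficients 1,0,1,0,1,0,1,0,0 for degrees 0…8.
Finally multiplying by (1 + y^3 + y^6 + y^9), the product of all factors after the first has coefficients 1,0,1,1,1,1,2,1,1 for degrees 0…8.
[y^8] = 1·1 + 1·1 + 1·2 + 1·1 = 5.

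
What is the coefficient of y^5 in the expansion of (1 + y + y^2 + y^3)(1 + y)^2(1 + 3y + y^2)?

(1 + y + y^2 + y^3) has coefficients 1,1,1,1 for degrees 0…3.
(1 + y)^2 has coefficients 1,2,1,0,0,0 for degrees 0…5.
Finally multiplying by (1 + 3y + y^2), the product of all factors after the first has coefficients 1,5,8,5,1,0 for degrees 0…5.
[y^5] = 1·0 + 1·1 + 1·5 + 1·8 = 14.

14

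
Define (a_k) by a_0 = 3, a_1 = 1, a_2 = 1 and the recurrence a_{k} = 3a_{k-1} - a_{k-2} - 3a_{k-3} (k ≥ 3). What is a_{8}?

-685

The ordinary generating function has denominator 1 - 3y + y^2 + 3y^3.
Iterating the recurrence: a_0,…,a_{8} = 3, 1, 1, -7, -25, -71, -167, -355, -685.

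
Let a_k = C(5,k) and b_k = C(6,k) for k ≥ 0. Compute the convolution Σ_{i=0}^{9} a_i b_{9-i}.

55

Write out a_i and b_{9-i} for i = 0,…,9 and sum the products.
Σ = 1·0 + 5·0 + 10·0 + 10·1 + 5·6 + 1·15 + 0·20 + 0·15 + 0·6 + 0·1 = 55.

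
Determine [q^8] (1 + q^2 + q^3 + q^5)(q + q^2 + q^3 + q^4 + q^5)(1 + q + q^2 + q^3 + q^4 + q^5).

16

(1 + q^2 + q^3 + q^5) has coefficients 1,0,1,1,0,1 for degrees 0…5.
(q + q^2 + q^3 + q^4 + q^5) has coefficients 0,1,1,1,1,1,0,0,0 for degrees 0…8.
Finally multiplying by (1 + q + q^2 + q^3 + q^4 + q^5), the product of all factors after the first has coefficients 0,1,2,3,4,5,5,4,3 for degrees 0…8.
[q^8] = 1·3 + 1·5 + 1·5 + 1·3 = 16.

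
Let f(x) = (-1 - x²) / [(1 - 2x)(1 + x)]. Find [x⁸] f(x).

The denominator gives the recurrence a_n = a_(n−1) + 2a_(n−2) for n ≥ 3; the numerator fixes a_0 = -1, a_1 = -1, a_2 = -4.
Iterating: -1, -1, -4, -6, -14, -26, -54, -106, -214, so a_8 = -214.

-214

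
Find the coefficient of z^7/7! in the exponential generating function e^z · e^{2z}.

The EGF product rule gives c_7 = Σ_{k_1+k_2=7} C(7; k_1,k_2) · ∏ g_i(k_i), where e^z gives (1)^k; e^{2z} gives (2)^k.
g_1(k) for k = 0…7: 1, 1, 1, 1, 1, 1, 1, 1.
g_2(k) for k = 0…7: 1, 2, 4, 8, 16, 32, 64, 128.
c_7 = Σ_k C(7,k)·g_1(k)·g_2(7−k) = 1·1·128 + 7·1·64 + 21·1·32 + 35·1·16 + 35·1·8 + 21·1·4 + 7·1·2 + 1·1·1 = 128 + 448 + 672 + 560 + 280 + 84 + 14 + 1 = 2187.

2187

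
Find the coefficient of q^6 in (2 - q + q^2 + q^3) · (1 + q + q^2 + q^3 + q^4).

(2 - q + q^2 + q^3) has coefficients 2,-1,1,1 for degrees 0…3.
(1 + q + q^2 + q^3 + q^4) has coefficients 1,1,1,1,1,0,0 for degrees 0…6.
[q^6] = 2·0 − 1·0 + 1·1 + 1·1 = 2.

2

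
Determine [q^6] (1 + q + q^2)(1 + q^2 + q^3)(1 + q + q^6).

2

(1 + q + q^2) has coefficients 1,1,1 for degrees 0…2.
(1 + q^2 + q^3) has coefficients 1,0,1,1,0,0,0 for degrees 0…6.
Finally multiplying by (1 + q + q^6), the product of all factors after the first has coefficients 1,1,1,2,1,0,1 for degrees 0…6.
[q^6] = 1·1 + 1·0 + 1·1 = 2.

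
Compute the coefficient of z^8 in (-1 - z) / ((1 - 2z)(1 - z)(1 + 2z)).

Partial fractions give a closed form: a_n = (-3/2)·2^n + (2/3)·1^n + (-1/6)·(-2)^n.
At n = 8: a_8 = -426.

-426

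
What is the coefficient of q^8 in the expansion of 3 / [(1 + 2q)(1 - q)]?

Partial fractions give a closed form: a_n = (2)·(-2)^n + (1)·1^n.
At n = 8: a_8 = 513.

513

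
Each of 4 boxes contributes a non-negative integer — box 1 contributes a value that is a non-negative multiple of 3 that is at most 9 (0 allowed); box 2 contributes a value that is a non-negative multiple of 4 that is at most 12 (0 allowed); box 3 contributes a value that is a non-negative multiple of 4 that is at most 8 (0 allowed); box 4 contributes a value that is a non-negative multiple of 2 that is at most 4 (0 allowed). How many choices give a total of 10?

6

The generating function for the choices is (1 + z^3 + z^6 + z^9)·(1 + z^4 + z^8 + z^12)·(1 + z^4 + z^8)·(1 + z^2 + z^4); the count is [z^10].
(1 + z^3 + z^6 + z^9) has coefficients 1,0,0,1,0,0,1,0,0,1 for degrees 0…9.
(1 + z^4 + z^8 + z^12) has coefficients 1,0,0,0,1,0,0,0,1,0,0 for degrees 0…10.
Multiplying by (1 + z^4 + z^8) gives running coefficients 1,0,0,0,2,0,0,0,3,0,0 for degrees 0…10.
Finally multiplying by (1 + z^2 + z^4), the product of all factors after the first has coefficients 1,0,1,0,3,0,2,0,5,0,3 for degrees 0…10.
[z^10] = 1·3 + 1·0 + 1·3 + 1·0 = 6.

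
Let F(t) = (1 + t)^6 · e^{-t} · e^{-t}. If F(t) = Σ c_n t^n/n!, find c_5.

-32

The EGF product rule gives c_5 = Σ_{k_1+k_2+k_3=5} C(5; k_1,k_2,k_3) · ∏ g_i(k_i), where (1+t)^6 gives the falling factorial (6)_k; e^{-t} gives (-1)^k; e^{-t} gives (-1)^k.
g_1(k) for k = 0…5: 1, 6, 30, 120, 360, 720.
g_2(k) for k = 0…5: 1, -1, 1, -1, 1, -1.
g_3(k) for k = 0…5: 1, -1, 1, -1, 1, -1.
First combine the last two factors: h(k) = Σ_j C(k,j)·g_2(j)·g_3(k−j) for k = 0…5: 1, -2, 4, -8, 16, -32.
c_5 = Σ_k C(5,k)·g_1(k)·h(5−k) = 1·1·(-32) + 5·6·16 + 10·30·(-8) + 10·120·4 + 5·360·(-2) + 1·720·1 = −32 + 480 − 2400 + 4800 − 3600 + 720 = -32.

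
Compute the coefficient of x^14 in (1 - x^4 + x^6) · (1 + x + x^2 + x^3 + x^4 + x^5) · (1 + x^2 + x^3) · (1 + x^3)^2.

3

(1 - x^4 + x^6) has coefficients 1,0,0,0,-1,0,1 for degrees 0…6.
(1 + x + x^2 + x^3 + x^4 + x^5) has coefficients 1,1,1,1,1,1,0,0,0,0,0,0,0,0,0 for degrees 0…14.
Multiplying by (1 + x^2 + x^3) gives running coefficients 1,1,2,3,3,3,2,2,1,0,0,0,0,0,0 for degrees 0…14.
Finally multiplying by (1 + x^3)^2, the product of all factors after the first has coefficients 1,1,2,5,5,7,9,9,9,7,7,5,2,2,1 for degrees 0…14.
[x^14] = 1·1 − 1·7 + 1·9 = 3.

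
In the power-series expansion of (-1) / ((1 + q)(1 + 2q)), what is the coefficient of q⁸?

Partial fractions give a closed form: a_n = (1)·(-1)^n + (-2)·(-2)^n.
At n = 8: a_8 = -511.

-511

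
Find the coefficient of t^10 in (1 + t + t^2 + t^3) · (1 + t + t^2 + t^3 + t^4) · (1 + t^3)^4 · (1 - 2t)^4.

(1 + t + t^2 + t^3) has coefficients 1,1,1,1 for degrees 0…3.
(1 + t + t^2 + t^3 + t^4) has coefficients 1,1,1,1,1,0,0,0,0,0,0 for degrees 0…10.
Multiplying by (1 + t^3)^4 gives running coefficients 1,1,1,5,5,4,10,10,6,10,10 for degrees 0…10.
Finally multiplying by (1 - 2t)^4, the product of all factors after the first has coefficients 1,-7,17,-11,-27,68,-46,-54,118,-54,-86 for degrees 0…10.
[t^10] = 1·(-86) + 1·(-54) + 1·118 + 1·(-54) = -76.

-76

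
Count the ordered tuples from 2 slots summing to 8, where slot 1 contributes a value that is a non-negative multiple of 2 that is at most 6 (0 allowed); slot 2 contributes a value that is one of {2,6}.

The generating function for the choices is (1 + y² + y⁴ + y⁶)·(y² + y⁶); the count is [y⁸].
(1 + y² + y⁴ + y⁶) has coefficients 1,0,1,0,1,0,1 for degrees 0…6.
(y² + y⁶) has coefficients 0,0,1,0,0,0,1,0,0 for degrees 0…8.
[y⁸] = 1·0 + 1·1 + 1·0 + 1·1 = 2.

2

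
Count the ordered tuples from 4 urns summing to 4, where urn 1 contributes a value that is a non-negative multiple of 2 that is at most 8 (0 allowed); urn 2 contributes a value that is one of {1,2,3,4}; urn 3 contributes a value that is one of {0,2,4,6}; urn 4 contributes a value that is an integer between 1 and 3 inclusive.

5

The generating function for the choices is (1 + t² + t⁴ + t⁶ + t⁸)·(t + t² + t³ + t⁴)·(1 + t² + t⁴ + t⁶)·(t + t² + t³); the count is [t⁴].
(1 + t² + t⁴ + t⁶ + t⁸) has coefficients 1,0,1,0,1 for degrees 0…4.
(t + t² + t³ + t⁴) has coefficients 0,1,1,1,1 for degrees 0…4.
Multiplying by (1 + t² + t⁴ + t⁶) gives running coefficients 0,1,1,2,2 for degrees 0…4.
Finally multiplying by (t + t² + t³), the product of all factors after the first has coefficients 0,0,1,2,4 for degrees 0…4.
[t⁴] = 1·4 + 1·1 + 1·0 = 5.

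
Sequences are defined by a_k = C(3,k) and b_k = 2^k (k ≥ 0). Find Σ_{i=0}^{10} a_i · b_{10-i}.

3456

The convolution is the t^10 coefficient of A(t)B(t).
Σ = 1·1024 + 3·512 + 3·256 + 1·128 + 0·64 + 0·32 + 0·16 + 0·8 + 0·4 + 0·2 + 0·1 = 3456.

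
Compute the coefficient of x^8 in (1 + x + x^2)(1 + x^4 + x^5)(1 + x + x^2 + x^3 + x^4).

(1 + x + x^2) has coefficients 1,1,1 for degrees 0…2.
(1 + x^4 + x^5) has coefficients 1,0,0,0,1,1,0,0,0 for degrees 0…8.
Finally multiplying by (1 + x + x^2 + x^3 + x^4), the product of all factors after the first has coefficients 1,1,1,1,2,2,2,2,2 for degrees 0…8.
[x^8] = 1·2 + 1·2 + 1·2 = 6.

6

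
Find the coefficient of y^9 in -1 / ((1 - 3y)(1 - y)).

The denominator gives the recurrence a_n = 4a_(n−1) − 3a_(n−2) for n ≥ 2; the numerator fixes a_0 = -1, a_1 = -4.
Iterating: -1, -4, -13, -40, -121, -364, -1093, -3280, -9841, -29524, so a_9 = -29524.

-29524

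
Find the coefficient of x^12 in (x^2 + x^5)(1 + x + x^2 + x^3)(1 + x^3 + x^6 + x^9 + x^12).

2

(x^2 + x^5) has coefficients 0,0,1,0,0,1 for degrees 0…5.
(1 + x + x^2 + x^3) has coefficients 1,1,1,1,0,0,0,0,0,0,0,0,0 for degrees 0…12.
Finally multiplying by (1 + x^3 + x^6 + x^9 + x^12), the product of all factors after the first has coefficients 1,1,1,2,1,1,2,1,1,2,1,1,2 for degrees 0…12.
[x^12] = 1·1 + 1·1 = 2.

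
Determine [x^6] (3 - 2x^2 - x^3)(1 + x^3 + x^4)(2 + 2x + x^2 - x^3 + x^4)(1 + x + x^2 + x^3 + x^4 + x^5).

(3 - 2x^2 - x^3) has coefficients 3,0,-2,-1 for degrees 0…3.
(1 + x^3 + x^4) has coefficients 1,0,0,1,1,0,0 for degrees 0…6.
Multiplying by (2 + 2x + x^2 - x^3 + x^4) gives running coefficients 2,2,1,1,5,3,0 for degrees 0…6.
Finally multiplying by (1 + x + x^2 + x^3 + x^4 + x^5), the product of all factors after the first has coefficients 2,4,5,6,11,14,12 for degrees 0…6.
[x^6] = 3·12 − 2·11 − 1·6 = 8.

8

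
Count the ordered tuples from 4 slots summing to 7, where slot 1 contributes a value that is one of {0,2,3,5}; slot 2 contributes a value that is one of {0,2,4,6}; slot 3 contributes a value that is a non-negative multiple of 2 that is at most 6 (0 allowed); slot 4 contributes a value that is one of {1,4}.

8

The generating function for the choices is (1 + q² + q³ + q⁵)·(1 + q² + q⁴ + q⁶)·(1 + q² + q⁴ + q⁶)·(q + q⁴); the count is [q⁷].
(1 + q² + q³ + q⁵) has coefficients 1,0,1,1,0,1 for degrees 0…5.
(1 + q² + q⁴ + q⁶) has coefficients 1,0,1,0,1,0,1,0 for degrees 0…7.
Multiplying by (1 + q² + q⁴ + q⁶) gives running coefficients 1,0,2,0,3,0,4,0 for degrees 0…7.
Finally multiplying by (q + q⁴), the product of all factors after the first has coefficients 0,1,0,2,1,3,2,4 for degrees 0…7.
[q⁷] = 1·4 + 1·3 + 1·1 + 1·0 = 8.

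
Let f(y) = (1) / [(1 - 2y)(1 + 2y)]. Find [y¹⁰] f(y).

Partial fractions give a closed form: a_n = (1/2)·2^n + (1/2)·(-2)^n.
At n = 10: a_10 = 1024.

1024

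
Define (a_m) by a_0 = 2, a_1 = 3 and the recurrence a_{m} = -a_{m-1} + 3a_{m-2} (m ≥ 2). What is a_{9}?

222

The ordinary generating function has denominator 1 + q - 3q^2.
Iterating the recurrence: a_0,…,a_{9} = 2, 3, 3, 6, 3, 15, -6, 51, -69, 222.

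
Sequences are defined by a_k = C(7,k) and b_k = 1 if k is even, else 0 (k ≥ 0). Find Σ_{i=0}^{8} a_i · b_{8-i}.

64

This is [x^8] in the product of the two ordinary generating functions.
Σ = 1·1 + 7·0 + 21·1 + 35·0 + 35·1 + 21·0 + 7·1 + 1·0 + 0·1 = 64.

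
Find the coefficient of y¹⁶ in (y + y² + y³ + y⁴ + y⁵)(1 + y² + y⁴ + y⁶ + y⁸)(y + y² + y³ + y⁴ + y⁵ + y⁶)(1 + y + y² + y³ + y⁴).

53

(y + y² + y³ + y⁴ + y⁵) has coefficients 0,1,1,1,1,1 for degrees 0…5.
(1 + y² + y⁴ + y⁶ + y⁸) has coefficients 1,0,1,0,1,0,1,0,1,0,0,0,0,0,0,0,0 for degrees 0…16.
Multiplying by (y + y² + y³ + y⁴ + y⁵ + y⁶) gives running coefficients 0,1,1,2,2,3,3,3,3,3,3,2,2,1,1,0,0 for degrees 0…16.
Finally multiplying by (1 + y + y² + y³ + y⁴), the product of all factors after the first has coefficients 0,1,2,4,6,9,11,13,14,15,15,14,13,11,9,6,4 for degrees 0…16.
[y¹⁶] = 1·6 + 1·9 + 1·11 + 1·13 + 1·14 = 53.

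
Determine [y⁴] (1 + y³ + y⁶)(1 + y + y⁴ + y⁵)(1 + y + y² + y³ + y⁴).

(1 + y³ + y⁶) has coefficients 1,0,0,1,0 for degrees 0…4.
(1 + y + y⁴ + y⁵) has coefficients 1,1,0,0,1 for degrees 0…4.
Finally multiplying by (1 + y + y² + y³ + y⁴), the product of all factors after the first has coefficients 1,2,2,2,3 for degrees 0…4.
[y⁴] = 1·3 + 1·2 = 5.

5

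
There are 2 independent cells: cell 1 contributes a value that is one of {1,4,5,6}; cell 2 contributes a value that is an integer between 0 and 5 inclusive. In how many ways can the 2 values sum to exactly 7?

The generating function for the choices is (x + x⁴ + x⁵ + x⁶)·(1 + x + x² + x³ + x⁴ + x⁵); the count is [x⁷].
(x + x⁴ + x⁵ + x⁶) has coefficients 0,1,0,0,1,1,1 for degrees 0…6.
(1 + x + x² + x³ + x⁴ + x⁵) has coefficients 1,1,1,1,1,1,0,0 for degrees 0…7.
[x⁷] = 1·0 + 1·1 + 1·1 + 1·1 = 3.

3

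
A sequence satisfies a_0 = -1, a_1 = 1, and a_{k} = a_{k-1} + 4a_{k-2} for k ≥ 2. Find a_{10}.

The ordinary generating function has denominator 1 - y - 4y^2.
Iterating the recurrence: a_0,…,a_{10} = -1, 1, -3, 1, -11, -7, -51, -79, -283, -599, -1731.

-1731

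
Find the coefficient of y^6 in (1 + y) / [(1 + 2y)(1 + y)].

64

Partial fractions give a closed form: a_n = (1)·(-2)^n.
At n = 6: a_6 = 64.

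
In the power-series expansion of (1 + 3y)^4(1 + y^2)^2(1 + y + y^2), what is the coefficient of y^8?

(1 + 3y)^4 has coefficients 1,12,54,108,81 for degrees 0…4.
(1 + y^2)^2 has coefficients 1,0,2,0,1,0,0,0,0 for degrees 0…8.
Finally multiplying by (1 + y + y^2), the product of all factors after the first has coefficients 1,1,3,2,3,1,1,0,0 for degrees 0…8.
[y^8] = 1·0 + 12·0 + 54·1 + 108·1 + 81·3 = 405.

405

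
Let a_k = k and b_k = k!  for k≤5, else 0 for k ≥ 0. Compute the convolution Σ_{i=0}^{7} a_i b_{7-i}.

359

The convolution is the t^7 coefficient of A(t)B(t).
Σ = 0·0 + 1·0 + 2·120 + 3·24 + 4·6 + 5·2 + 6·1 + 7·1 = 359.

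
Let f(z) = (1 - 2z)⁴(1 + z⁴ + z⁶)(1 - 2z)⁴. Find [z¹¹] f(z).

(1 - 2z)⁴ has coefficients 1,-8,24,-32,16 for degrees 0…4.
(1 + z⁴ + z⁶) has coefficients 1,0,0,0,1,0,1,0,0,0,0,0 for degrees 0…11.
Finally multiplying by (1 - 2z)⁴, the product of all factors after the first has coefficients 1,-8,24,-32,17,-8,25,-40,40,-32,16,0 for degrees 0…11.
[z¹¹] = 1·0 − 8·16 + 24·(-32) − 32·40 + 16·(-40) = -2816.

-2816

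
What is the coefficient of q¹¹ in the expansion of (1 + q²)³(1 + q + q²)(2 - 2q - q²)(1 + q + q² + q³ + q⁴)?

(1 + q²)³ has coefficients 1,0,3,0,3,0,1 for degrees 0…6.
(1 + q + q²) has coefficients 1,1,1,0,0,0,0,0,0,0,0,0 for degrees 0…11.
Multiplying by (2 - 2q - q²) gives running coefficients 2,0,-1,-3,-1,0,0,0,0,0,0,0 for degrees 0…11.
Finally multiplying by (1 + q + q² + q³ + q⁴), the product of all factors after the first has coefficients 2,2,1,-2,-3,-5,-5,-4,-1,0,0,0 for degrees 0…11.
[q¹¹] = 1·0 + 3·0 + 3·(-4) + 1·(-5) = -17.

-17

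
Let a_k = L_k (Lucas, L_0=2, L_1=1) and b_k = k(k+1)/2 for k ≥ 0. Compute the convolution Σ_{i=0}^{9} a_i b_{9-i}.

Write out a_i and b_{9-i} for i = 0,…,9 and sum the products.
Σ = 2·45 + 1·36 + 3·28 + 4·21 + 7·15 + 11·10 + 18·6 + 29·3 + 47·1 + 76·0 = 751.

751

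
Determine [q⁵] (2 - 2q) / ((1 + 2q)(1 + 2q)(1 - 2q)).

-288

The denominator gives the recurrence a_n = −2a_(n−1) + 4a_(n−2) + 8a_(n−3) for n ≥ 3; the numerator fixes a_0 = 2, a_1 = -6, a_2 = 20.
Iterating: 2, -6, 20, -48, 128, -288, so a_5 = -288.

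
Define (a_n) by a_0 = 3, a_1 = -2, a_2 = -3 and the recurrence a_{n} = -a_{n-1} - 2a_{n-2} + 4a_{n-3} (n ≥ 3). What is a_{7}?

-173

The ordinary generating function has denominator 1 + x + 2x^2 - 4x^3.
Iterating the recurrence: a_0,…,a_{7} = 3, -2, -3, 19, -21, -29, 147, -173.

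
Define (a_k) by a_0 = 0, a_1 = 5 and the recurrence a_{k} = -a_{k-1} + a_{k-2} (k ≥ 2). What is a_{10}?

The ordinary generating function has denominator 1 + q - q^2.
Iterating the recurrence: a_0,…,a_{10} = 0, 5, -5, 10, -15, 25, -40, 65, -105, 170, -275.

-275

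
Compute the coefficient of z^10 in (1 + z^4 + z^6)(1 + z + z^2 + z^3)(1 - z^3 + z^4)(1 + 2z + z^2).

1

(1 + z^4 + z^6) has coefficients 1,0,0,0,1,0,1 for degrees 0…6.
(1 + z + z^2 + z^3) has coefficients 1,1,1,1,0,0,0,0,0,0,0 for degrees 0…10.
Multiplying by (1 - z^3 + z^4) gives running coefficients 1,1,1,0,0,0,0,1,0,0,0 for degrees 0…10.
Finally multiplying by (1 + 2z + z^2), the product of all factors after the first has coefficients 1,3,4,3,1,0,0,1,2,1,0 for degrees 0…10.
[z^10] = 1·0 + 1·0 + 1·1 = 1.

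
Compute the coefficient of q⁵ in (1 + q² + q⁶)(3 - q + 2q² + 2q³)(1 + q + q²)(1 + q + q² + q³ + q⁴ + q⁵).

(1 + q² + q⁶) has coefficients 1,0,1,0,0,0 for degrees 0…5.
(3 - q + 2q² + 2q³) has coefficients 3,-1,2,2,0,0 for degrees 0…5.
Multiplying by (1 + q + q²) gives running coefficients 3,2,4,3,4,2 for degrees 0…5.
Finally multiplying by (1 + q + q² + q³ + q⁴ + q⁵), the product of all factors after the first has coefficients 3,5,9,12,16,18 for degrees 0…5.
[q⁵] = 1·18 + 1·12 = 30.

30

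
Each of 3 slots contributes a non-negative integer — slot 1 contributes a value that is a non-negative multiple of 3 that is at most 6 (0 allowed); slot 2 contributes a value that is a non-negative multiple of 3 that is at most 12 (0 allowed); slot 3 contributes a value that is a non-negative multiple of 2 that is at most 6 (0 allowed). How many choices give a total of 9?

5

The generating function for the choices is (1 + q^3 + q^6)·(1 + q^3 + q^6 + q^9 + q^12)·(1 + q^2 + q^4 + q^6); the count is [q^9].
(1 + q^3 + q^6) has coefficients 1,0,0,1,0,0,1 for degrees 0…6.
(1 + q^3 + q^6 + q^9 + q^12) has coefficients 1,0,0,1,0,0,1,0,0,1 for degrees 0…9.
Finally multiplying by (1 + q^2 + q^4 + q^6), the product of all factors after the first has coefficients 1,0,1,1,1,1,2,1,1,2 for degrees 0…9.
[q^9] = 1·2 + 1·2 + 1·1 = 5.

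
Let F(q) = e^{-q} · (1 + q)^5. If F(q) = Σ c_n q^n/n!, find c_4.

The EGF product rule gives c_4 = Σ_{k_1+k_2=4} C(4; k_1,k_2) · ∏ g_i(k_i), where e^{-q} gives (-1)^k; (1+q)^5 gives the falling factorial (5)_k.
g_1(k) for k = 0…4: 1, -1, 1, -1, 1.
g_2(k) for k = 0…4: 1, 5, 20, 60, 120.
c_4 = Σ_k C(4,k)·g_1(k)·g_2(4−k) = 1·1·120 + 4·(-1)·60 + 6·1·20 + 4·(-1)·5 + 1·1·1 = 120 − 240 + 120 − 20 + 1 = -19.

-19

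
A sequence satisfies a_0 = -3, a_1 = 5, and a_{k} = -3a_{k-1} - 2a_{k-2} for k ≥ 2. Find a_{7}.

257

The ordinary generating function has denominator 1 + 3y + 2y^2.
Iterating the recurrence: a_0,…,a_{7} = -3, 5, -9, 17, -33, 65, -129, 257.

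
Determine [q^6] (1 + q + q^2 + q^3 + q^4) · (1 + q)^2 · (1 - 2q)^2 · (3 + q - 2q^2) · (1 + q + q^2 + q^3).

(1 + q + q^2 + q^3 + q^4) has coefficients 1,1,1,1,1 for degrees 0…4.
(1 + q)^2 has coefficients 1,2,1,0,0,0,0 for degrees 0…6.
Multiplying by (1 - 2q)^2 gives running coefficients 1,-2,-3,4,4,0,0 for degrees 0…6.
Multiplying by (3 + q - 2q^2) gives running coefficients 3,-5,-13,13,22,-4,-8 for degrees 0…6.
Finally multiplying by (1 + q + q^2 + q^3), the product of all factors after the first has coefficients 3,-2,-15,-2,17,18,23 for degrees 0…6.
[q^6] = 1·23 + 1·18 + 1·17 + 1·(-2) + 1·(-15) = 41.

41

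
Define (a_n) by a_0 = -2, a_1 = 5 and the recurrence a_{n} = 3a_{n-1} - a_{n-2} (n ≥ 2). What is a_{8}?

5689

The ordinary generating function has denominator 1 - 3x + x^2.
Iterating the recurrence: a_0,…,a_{8} = -2, 5, 17, 46, 121, 317, 830, 2173, 5689.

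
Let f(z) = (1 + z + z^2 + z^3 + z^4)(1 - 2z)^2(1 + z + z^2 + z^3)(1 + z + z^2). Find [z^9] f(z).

13

(1 + z + z^2 + z^3 + z^4) has coefficients 1,1,1,1,1 for degrees 0…4.
(1 - 2z)^2 has coefficients 1,-4,4,0,0,0,0,0,0,0 for degrees 0…9.
Multiplying by (1 + z + z^2 + z^3) gives running coefficients 1,-3,1,1,0,4,0,0,0,0 for degrees 0…9.
Finally multiplying by (1 + z + z^2), the product of all factors after the first has coefficients 1,-2,-1,-1,2,5,4,4,0,0 for degrees 0…9.
[z^9] = 1·0 + 1·0 + 1·4 + 1·4 + 1·5 = 13.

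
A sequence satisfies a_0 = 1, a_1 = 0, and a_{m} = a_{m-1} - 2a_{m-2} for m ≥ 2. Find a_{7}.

The ordinary generating function has denominator 1 - z + 2z^2.
Iterating the recurrence: a_0,…,a_{7} = 1, 0, -2, -2, 2, 6, 2, -10.

-10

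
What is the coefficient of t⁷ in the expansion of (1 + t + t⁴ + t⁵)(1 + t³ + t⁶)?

(1 + t + t⁴ + t⁵) has coefficients 1,1,0,0,1,1 for degrees 0…5.
(1 + t³ + t⁶) has coefficients 1,0,0,1,0,0,1,0 for degrees 0…7.
[t⁷] = 1·0 + 1·1 + 1·1 + 1·0 = 2.

2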